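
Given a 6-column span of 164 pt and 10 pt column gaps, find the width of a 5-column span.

Subtracting 5 column gaps of 10 leaves 114 for 6 columns, so c = 19 pt.
5-column span = 5·19 + 4·10 = 135 pt.

135 pt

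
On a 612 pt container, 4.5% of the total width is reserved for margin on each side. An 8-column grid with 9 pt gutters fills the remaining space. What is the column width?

Margins: 4.5% × 612 = 27.54 pt each, so content = 612 − 55.08 = 556.92 pt.
Subtracting 7 gutters of 9 leaves 493.92 for 8 columns, so c = 61.74 pt.

61.74 pt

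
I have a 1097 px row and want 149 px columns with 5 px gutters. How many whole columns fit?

7 columns

Each extra column adds 149 + 5 = 154 px.
(1097 + 5) / 154 = 7.16, so 7 columns fit.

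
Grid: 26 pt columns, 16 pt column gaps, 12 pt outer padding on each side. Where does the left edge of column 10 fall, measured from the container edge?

390 pt

Column 10 starts at margin + 9·(column + gutter) = 12 + 9·42 = 390 pt.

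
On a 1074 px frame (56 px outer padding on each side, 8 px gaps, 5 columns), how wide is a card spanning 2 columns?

Inside the margins: 1074 − 112 = 962 px.
5c + 4·8 = 962 → 5c = 930 → c = 186 px.
2 columns plus 1 gap: 372 + 8 = 380 px.

380 px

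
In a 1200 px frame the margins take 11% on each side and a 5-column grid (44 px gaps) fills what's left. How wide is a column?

1200 × (1 − 2·11%) = 1200 × 78% = 936 px for the columns.
5c + 4·44 = 936 → 5c = 760 → c = 152 px.

152 px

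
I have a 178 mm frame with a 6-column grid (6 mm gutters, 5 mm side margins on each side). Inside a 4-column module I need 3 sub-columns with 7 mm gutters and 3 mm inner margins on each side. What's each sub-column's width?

30 mm

Subtract both margins: 178 − 2·5 = 168 mm.
168 − 5·6 = 138; ÷6 gives c = 23 mm.
4-column span = 4·23 + 3·6 = 110 mm.
Inner content = 110 − 2·3 = 104 mm.
3d + 2·7 = 104 → 3d = 90 → d = 30 mm.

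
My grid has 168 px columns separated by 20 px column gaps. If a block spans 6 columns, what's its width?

6-column span = 6·168 + 5·20 = 1108 px.

1108 px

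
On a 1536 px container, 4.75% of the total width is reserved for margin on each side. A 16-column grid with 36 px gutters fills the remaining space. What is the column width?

53.13 px

Margins: 4.75% × 1536 = 72.96 px each, so content = 1536 − 145.92 = 1390.08 px.
Subtracting 15 gutters of 36 leaves 850.08 for 16 columns, so c = 53.13 px.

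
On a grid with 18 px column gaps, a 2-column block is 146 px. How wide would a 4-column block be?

2 columns + 1 column gap: 2c + 1·18 = 146.
2c = 146 − 18 = 128, so c = 64 px.
4-column span = 4·64 + 3·18 = 310 px.

310 px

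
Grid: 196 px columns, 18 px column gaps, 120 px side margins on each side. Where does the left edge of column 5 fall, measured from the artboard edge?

976 px

Before column 5: the margin + 4 columns + 4 column gaps.
Offset = 120 + 4·(196 + 18) = 120 + 856 = 976 px.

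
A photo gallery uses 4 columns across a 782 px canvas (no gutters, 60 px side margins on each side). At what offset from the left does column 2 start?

Content = 782 − 2·60 = 662 px.
662 / 4 = 165.5 px per column.
Each column+gutter stride is 165.5 px; 1 of them past the 60 px margin is 60 + 165.5 = 225.5 px.

225.5 px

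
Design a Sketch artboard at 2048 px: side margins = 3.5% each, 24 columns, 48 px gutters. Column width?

33.36 px

2048 × (1 − 2·3.5%) = 2048 × 93% = 1904.64 px for the columns.
1904.64 − 23·48 = 800.64; ÷24 gives c = 33.36 px.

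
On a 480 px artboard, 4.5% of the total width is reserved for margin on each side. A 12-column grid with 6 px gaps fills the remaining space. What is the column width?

Each margin = 4.5% of 480 = 21.6 px; content = 480 − 2·21.6 = 436.8 px.
436.8 − 11·6 = 370.8; ÷12 gives c = 30.9 px.

30.9 px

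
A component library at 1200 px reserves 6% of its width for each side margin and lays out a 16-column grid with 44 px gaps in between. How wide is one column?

24.75 px

Each margin = 6% of 1200 = 72 px; content = 1200 − 2·72 = 1056 px.
16 columns + 15 gaps: 16c + 15·44 = 1056.
16c = 1056 − 660 = 396, so c = 24.75 px.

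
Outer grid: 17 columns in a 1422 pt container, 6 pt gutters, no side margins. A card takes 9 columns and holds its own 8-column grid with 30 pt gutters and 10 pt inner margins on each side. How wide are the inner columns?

17 columns + 16 gutters: 17c + 16·6 = 1422.
17c = 1422 − 96 = 1326, so c = 78 pt.
9-column span = 9·78 + 8·6 = 750 pt.
Inner content = 750 − 2·10 = 730 pt.
8d + 7·30 = 730 → 8d = 520 → d = 65 pt.

65 pt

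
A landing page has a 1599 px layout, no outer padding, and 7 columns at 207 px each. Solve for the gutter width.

25 px

7 columns take 7·207 = 1449 px; remaining 150 splits into 6 gutters.
g = 150 / 6 = 25 px.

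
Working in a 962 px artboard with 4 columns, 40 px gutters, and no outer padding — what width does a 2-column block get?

4c + 3·40 = 962 → 4c = 842 → c = 210.5 px.
2-column span = 2·210.5 + 1·40 = 461 px.

461 px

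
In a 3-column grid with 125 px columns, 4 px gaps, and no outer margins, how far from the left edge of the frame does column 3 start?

Each column+gutter stride is 129 px; with no margin, 2 of them is 258 px.

258 px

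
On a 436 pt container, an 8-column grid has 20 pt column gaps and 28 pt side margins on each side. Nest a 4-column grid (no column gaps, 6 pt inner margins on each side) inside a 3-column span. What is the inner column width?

29.5 pt

Outer content = 436 − 2·28 = 380 pt.
8c + 7·20 = 380 → 8c = 240 → c = 30 pt.
3 columns plus 2 column gaps: 90 + 40 = 130 pt.
Inner content = 130 − 2·6 = 118 pt.
4d = 118 → d = 29.5 pt.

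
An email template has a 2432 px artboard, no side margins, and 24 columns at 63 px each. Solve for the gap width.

40 px

24 columns take 24·63 = 1512 px; remaining 920 splits into 23 gaps.
g = 920 / 23 = 40 px.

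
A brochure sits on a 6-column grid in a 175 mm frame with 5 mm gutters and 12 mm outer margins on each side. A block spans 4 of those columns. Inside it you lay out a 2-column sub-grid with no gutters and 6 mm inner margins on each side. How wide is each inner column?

43.5 mm

Subtract both margins: 175 − 2·12 = 151 mm.
6 columns + 5 gutters: 6c + 5·5 = 151.
6c = 151 − 25 = 126, so c = 21 mm.
4 columns plus 3 gutters: 84 + 15 = 99 mm.
Inner content = 99 − 2·6 = 87 mm.
With no gutters, each column is 87/2 = 43.5 mm.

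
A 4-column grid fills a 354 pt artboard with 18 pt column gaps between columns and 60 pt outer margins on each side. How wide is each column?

45 pt

Inside the margins: 354 − 120 = 234 pt.
4c + 3·18 = 234 → 4c = 180 → c = 45 pt.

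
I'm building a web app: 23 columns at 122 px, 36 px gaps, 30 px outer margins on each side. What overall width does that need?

Adding margins, columns and gutters: 60 + 2806 + 792 = 3658 px.

3658 px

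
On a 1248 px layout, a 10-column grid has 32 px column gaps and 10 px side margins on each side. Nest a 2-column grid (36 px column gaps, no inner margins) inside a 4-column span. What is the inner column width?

218 px

Take off 20 px of margins, leaving 1228 px.
10c + 9·32 = 1228 → 10c = 940 → c = 94 px.
4-column span = 4·94 + 3·32 = 472 px.
Subtracting 1 column gap of 36 leaves 436 for 2 columns, so d = 218 px.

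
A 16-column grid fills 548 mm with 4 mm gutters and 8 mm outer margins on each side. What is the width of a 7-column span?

Subtract both margins: 548 − 2·8 = 532 mm.
532 − 15·4 = 472; ÷16 gives c = 29.5 mm.
Span of 7: 7·29.5 + 6·4 = 206.5 + 24 = 230.5 mm.

230.5 mm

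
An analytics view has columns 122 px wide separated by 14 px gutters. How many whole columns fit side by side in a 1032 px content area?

7 columns

Each extra column adds 122 + 14 = 136 px.
(1032 + 14) / 136 = 7.69, so 7 columns fit.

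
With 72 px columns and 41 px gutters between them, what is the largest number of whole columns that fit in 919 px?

k columns need k·72 + (k−1)·41 = k·113 − 41.
k·113 − 41 ≤ 919 → k ≤ 960 / 113 ≈ 8.50, so k = 8.

8 columns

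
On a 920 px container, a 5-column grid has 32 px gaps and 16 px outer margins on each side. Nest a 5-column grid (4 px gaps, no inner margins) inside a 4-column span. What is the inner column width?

Subtract both margins: 920 − 2·16 = 888 px.
Subtracting 4 gaps of 32 leaves 760 for 5 columns, so c = 152 px.
4-column span = 4·152 + 3·32 = 704 px.
5d + 4·4 = 704 → 5d = 688 → d = 137.6 px.

137.6 px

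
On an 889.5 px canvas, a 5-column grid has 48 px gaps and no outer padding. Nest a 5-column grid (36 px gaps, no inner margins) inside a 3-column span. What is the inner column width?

5c + 4·48 = 889.5 → 5c = 697.5 → c = 139.5 px.
Span of 3: 3·139.5 + 2·48 = 418.5 + 96 = 514.5 px.
Subtracting 4 gaps of 36 leaves 370.5 for 5 columns, so d = 74.1 px.

74.1 px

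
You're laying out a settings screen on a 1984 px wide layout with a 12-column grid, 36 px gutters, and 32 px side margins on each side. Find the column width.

127 px

Subtract both margins: 1984 − 2·32 = 1920 px.
Subtracting 11 gutters of 36 leaves 1524 for 12 columns, so c = 127 px.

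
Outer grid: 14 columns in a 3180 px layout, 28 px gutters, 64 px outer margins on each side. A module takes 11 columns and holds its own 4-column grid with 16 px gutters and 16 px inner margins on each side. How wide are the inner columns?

578 px

Outer content = 3180 − 2·64 = 3052 px.
14 columns + 13 gutters: 14c + 13·28 = 3052.
14c = 3052 − 364 = 2688, so c = 192 px.
Span of 11: 11·192 + 10·28 = 2112 + 280 = 2392 px.
Inner content = 2392 − 2·16 = 2360 px.
2360 − 3·16 = 2312; ÷4 gives d = 578 px.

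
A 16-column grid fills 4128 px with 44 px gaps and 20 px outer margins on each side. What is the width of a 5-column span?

Subtract both margins: 4128 − 2·20 = 4088 px.
4088 − 15·44 = 3428; ÷16 gives c = 214.25 px.
5 columns plus 4 gaps: 1071.25 + 176 = 1247.25 px.

1247.25 px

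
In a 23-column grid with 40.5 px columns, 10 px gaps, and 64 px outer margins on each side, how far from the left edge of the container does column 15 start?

771 px

Before column 15: the margin + 14 columns + 14 gaps.
Offset = 64 + 14·(40.5 + 10) = 64 + 707 = 771 px.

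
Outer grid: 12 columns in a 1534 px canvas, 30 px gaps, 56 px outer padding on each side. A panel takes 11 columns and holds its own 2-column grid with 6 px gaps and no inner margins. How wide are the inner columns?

Take off 112 px of margins, leaving 1422 px.
Subtracting 11 gaps of 30 leaves 1092 for 12 columns, so c = 91 px.
11-column span = 11·91 + 10·30 = 1301 px.
1301 − 1·6 = 1295; ÷2 gives d = 647.5 px.

647.5 px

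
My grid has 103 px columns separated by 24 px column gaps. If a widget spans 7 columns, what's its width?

865 px

7-column span = 7·103 + 6·24 = 865 px.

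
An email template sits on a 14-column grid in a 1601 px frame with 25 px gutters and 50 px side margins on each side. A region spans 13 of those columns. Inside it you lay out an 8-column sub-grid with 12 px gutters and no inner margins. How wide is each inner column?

Subtract both margins: 1601 − 2·50 = 1501 px.
1501 − 13·25 = 1176; ÷14 gives c = 84 px.
13-column span = 13·84 + 12·25 = 1392 px.
1392 − 7·12 = 1308; ÷8 gives d = 163.5 px.

163.5 px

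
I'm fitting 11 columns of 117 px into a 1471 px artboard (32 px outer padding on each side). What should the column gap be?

12 px

Inside the margins: 1471 − 64 = 1407 px.
11 columns take 11·117 = 1287 px; remaining 120 splits into 10 column gaps.
g = 120 / 10 = 12 px.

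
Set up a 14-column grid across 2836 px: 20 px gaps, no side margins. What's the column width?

14 columns + 13 gaps: 14c + 13·20 = 2836.
14c = 2836 − 260 = 2576, so c = 184 px.

184 px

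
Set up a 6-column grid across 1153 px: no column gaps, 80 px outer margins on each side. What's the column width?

Content width = 1153 − 2·80 = 993 px.
With no column gaps, each column is 993/6 = 165.5 px.

165.5 px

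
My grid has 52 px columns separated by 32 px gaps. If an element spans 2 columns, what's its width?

Span of 2: 2·52 + 1·32 = 104 + 32 = 136 px.

136 px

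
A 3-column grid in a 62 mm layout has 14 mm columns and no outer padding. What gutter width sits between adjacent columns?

10 mm

Columns use 42 mm, leaving 20 mm across 2 gutters = 10 mm each.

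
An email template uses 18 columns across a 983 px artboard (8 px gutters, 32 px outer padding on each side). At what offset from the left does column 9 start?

444 px

Take off 64 px of margins, leaving 919 px.
18 columns + 17 gutters: 18c + 17·8 = 919.
18c = 919 − 136 = 783, so c = 43.5 px.
Before column 9: the margin + 8 columns + 8 gutters.
Offset = 32 + 8·(43.5 + 8) = 32 + 412 = 444 px.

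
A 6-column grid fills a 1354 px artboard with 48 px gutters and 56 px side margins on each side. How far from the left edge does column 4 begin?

Subtract both margins: 1354 − 2·56 = 1242 px.
Subtracting 5 gutters of 48 leaves 1002 for 6 columns, so c = 167 px.
Before column 4: the margin + 3 columns + 3 gutters.
Offset = 56 + 3·(167 + 48) = 56 + 645 = 701 px.

701 px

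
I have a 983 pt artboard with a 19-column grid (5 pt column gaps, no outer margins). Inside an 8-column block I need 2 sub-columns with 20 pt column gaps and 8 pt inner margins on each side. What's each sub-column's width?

187.5 pt

19c + 18·5 = 983 → 19c = 893 → c = 47 pt.
8 columns plus 7 column gaps: 376 + 35 = 411 pt.
Inner content = 411 − 2·8 = 395 pt.
395 − 1·20 = 375; ÷2 gives d = 187.5 pt.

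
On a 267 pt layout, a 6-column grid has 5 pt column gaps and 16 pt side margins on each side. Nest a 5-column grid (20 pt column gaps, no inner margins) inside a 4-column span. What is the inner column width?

Take off 32 pt of margins, leaving 235 pt.
Subtracting 5 column gaps of 5 leaves 210 for 6 columns, so c = 35 pt.
Span of 4: 4·35 + 3·5 = 140 + 15 = 155 pt.
5d + 4·20 = 155 → 5d = 75 → d = 15 pt.

15 pt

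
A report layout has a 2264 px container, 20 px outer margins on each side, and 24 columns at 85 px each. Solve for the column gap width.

Take off 40 px of margins, leaving 2224 px.
Columns use 2040 px, leaving 184 px across 23 column gaps = 8 px each.

8 px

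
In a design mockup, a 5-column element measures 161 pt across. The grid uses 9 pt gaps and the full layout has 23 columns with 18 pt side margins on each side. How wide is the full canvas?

Subtracting 4 gaps of 9 leaves 125 for 5 columns, so c = 25 pt.
Adding margins, columns and gutters: 36 + 575 + 198 = 809 pt.

809 pt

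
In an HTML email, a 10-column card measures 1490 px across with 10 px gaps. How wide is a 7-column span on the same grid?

1490 − 9·10 = 1400; ÷10 gives c = 140 px.
7 columns plus 6 gaps: 980 + 60 = 1040 px.

1040 px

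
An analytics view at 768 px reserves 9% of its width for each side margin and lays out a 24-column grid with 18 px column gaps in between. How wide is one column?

8.99 px

768 × (1 − 2·9%) = 768 × 82% = 629.76 px for the columns.
629.76 − 23·18 = 215.76; ÷24 gives c = 8.99 px.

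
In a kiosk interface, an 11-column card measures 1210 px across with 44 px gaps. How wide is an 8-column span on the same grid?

Subtracting 10 gaps of 44 leaves 770 for 11 columns, so c = 70 px.
8-column span = 8·70 + 7·44 = 868 px.

868 px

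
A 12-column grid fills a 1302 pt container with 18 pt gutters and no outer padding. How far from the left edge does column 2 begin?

110 pt

1302 − 11·18 = 1104; ÷12 gives c = 92 pt.
No margin, so column 2 starts at 1·(column + gutter) = 1·110 = 110 pt.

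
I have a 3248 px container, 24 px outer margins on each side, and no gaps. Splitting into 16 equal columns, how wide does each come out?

Subtract both margins: 3248 − 2·24 = 3200 px.
With no gaps, each column is 3200/16 = 200 px.

200 px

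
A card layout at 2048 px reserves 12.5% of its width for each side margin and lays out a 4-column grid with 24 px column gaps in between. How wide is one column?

366 px

2048 × (1 − 2·12.5%) = 2048 × 75% = 1536 px for the columns.
1536 − 3·24 = 1464; ÷4 gives c = 366 px.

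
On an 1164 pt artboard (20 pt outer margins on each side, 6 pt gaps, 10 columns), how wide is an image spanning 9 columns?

Content width = 1164 − 2·20 = 1124 pt.
10c + 9·6 = 1124 → 10c = 1070 → c = 107 pt.
9-column span = 9·107 + 8·6 = 1011 pt.

1011 pt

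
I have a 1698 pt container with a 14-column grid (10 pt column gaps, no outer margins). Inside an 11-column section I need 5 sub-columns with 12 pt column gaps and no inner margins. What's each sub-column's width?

256.8 pt

1698 − 13·10 = 1568; ÷14 gives c = 112 pt.
11 columns plus 10 column gaps: 1232 + 100 = 1332 pt.
5d + 4·12 = 1332 → 5d = 1284 → d = 256.8 pt.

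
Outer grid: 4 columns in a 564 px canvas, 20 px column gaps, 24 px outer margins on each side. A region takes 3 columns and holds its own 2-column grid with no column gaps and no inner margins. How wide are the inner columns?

Take off 48 px of margins, leaving 516 px.
Subtracting 3 column gaps of 20 leaves 456 for 4 columns, so c = 114 px.
3-column span = 3·114 + 2·20 = 382 px.
With no column gaps, each column is 382/2 = 191 px.

191 px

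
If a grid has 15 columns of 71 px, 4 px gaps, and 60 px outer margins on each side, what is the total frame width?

Adding margins, columns and gutters: 120 + 1065 + 56 = 1241 px.

1241 px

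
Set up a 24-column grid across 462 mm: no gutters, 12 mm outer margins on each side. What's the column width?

18.25 mm

Subtract both margins: 462 − 2·12 = 438 mm.
24c = 438 → c = 18.25 mm.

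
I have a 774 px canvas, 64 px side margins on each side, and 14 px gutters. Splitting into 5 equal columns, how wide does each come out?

118 px

Inside the margins: 774 − 128 = 646 px.
5c + 4·14 = 646 → 5c = 590 → c = 118 px.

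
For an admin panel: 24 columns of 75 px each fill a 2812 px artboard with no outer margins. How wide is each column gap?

44 px

Columns use 1800 px, leaving 1012 px across 23 column gaps = 44 px each.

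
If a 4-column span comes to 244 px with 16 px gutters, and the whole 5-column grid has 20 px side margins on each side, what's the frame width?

4c + 3·16 = 244 → 4c = 196 → c = 49 px.
Frame = 2·20 + 5·49 + 4·16 = 40 + 245 + 64 = 349 px.

349 px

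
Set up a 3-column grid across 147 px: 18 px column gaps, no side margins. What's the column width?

3 columns + 2 column gaps: 3c + 2·18 = 147.
3c = 147 − 36 = 111, so c = 37 px.

37 px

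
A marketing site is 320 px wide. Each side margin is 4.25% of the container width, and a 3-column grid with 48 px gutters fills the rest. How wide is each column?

65.6 px

Each margin = 4.25% of 320 = 13.6 px; content = 320 − 2·13.6 = 292.8 px.
3 columns + 2 gutters: 3c + 2·48 = 292.8.
3c = 292.8 − 96 = 196.8, so c = 65.6 px.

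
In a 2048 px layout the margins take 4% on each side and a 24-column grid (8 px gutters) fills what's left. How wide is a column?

2048 × (1 − 2·4%) = 2048 × 92% = 1884.16 px for the columns.
1884.16 − 23·8 = 1700.16; ÷24 gives c = 70.84 px.

70.84 px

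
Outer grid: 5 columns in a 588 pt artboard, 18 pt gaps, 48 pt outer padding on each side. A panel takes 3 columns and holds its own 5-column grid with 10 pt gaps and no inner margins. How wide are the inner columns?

Take off 96 pt of margins, leaving 492 pt.
5c + 4·18 = 492 → 5c = 420 → c = 84 pt.
3 columns plus 2 gaps: 252 + 36 = 288 pt.
5 columns + 4 gaps: 5d + 4·10 = 288.
5d = 288 − 40 = 248, so d = 49.6 pt.

49.6 pt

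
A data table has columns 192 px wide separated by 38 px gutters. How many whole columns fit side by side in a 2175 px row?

9 columns

9 columns: 9·192 + 8·38 = 2032 px ≤ 2175.
10 columns: 2262 px > 2175. So 9.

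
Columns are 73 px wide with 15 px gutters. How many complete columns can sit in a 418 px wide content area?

4 columns

k columns need k·73 + (k−1)·15 = k·88 − 15.
k·88 − 15 ≤ 418 → k ≤ 433 / 88 ≈ 4.92, so k = 4.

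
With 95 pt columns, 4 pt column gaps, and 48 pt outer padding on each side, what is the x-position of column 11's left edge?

1038 pt

Each column+gutter stride is 99 pt; 10 of them past the 48 pt margin is 48 + 990 = 1038 pt.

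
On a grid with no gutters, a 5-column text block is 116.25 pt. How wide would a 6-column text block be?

139.5 pt

With no gutters, each column is 116.25/5 = 23.25 pt.
With no gutters, 6 columns span 6·23.25 = 139.5 pt.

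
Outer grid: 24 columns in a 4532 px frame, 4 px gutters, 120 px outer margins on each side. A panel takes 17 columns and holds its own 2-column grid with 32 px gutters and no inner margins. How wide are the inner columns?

Take off 240 px of margins, leaving 4292 px.
24c + 23·4 = 4292 → 24c = 4200 → c = 175 px.
17-column span = 17·175 + 16·4 = 3039 px.
3039 − 1·32 = 3007; ÷2 gives d = 1503.5 px.

1503.5 px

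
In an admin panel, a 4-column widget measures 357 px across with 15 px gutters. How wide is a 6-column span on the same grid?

Subtracting 3 gutters of 15 leaves 312 for 4 columns, so c = 78 px.
6-column span = 6·78 + 5·15 = 543 px.

543 px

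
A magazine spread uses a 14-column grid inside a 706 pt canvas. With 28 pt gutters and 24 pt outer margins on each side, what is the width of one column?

21 pt

Inside the margins: 706 − 48 = 658 pt.
658 − 13·28 = 294; ÷14 gives c = 21 pt.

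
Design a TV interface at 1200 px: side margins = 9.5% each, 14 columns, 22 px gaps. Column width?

49 px

Each margin = 9.5% of 1200 = 114 px; content = 1200 − 2·114 = 972 px.
14c + 13·22 = 972 → 14c = 686 → c = 49 px.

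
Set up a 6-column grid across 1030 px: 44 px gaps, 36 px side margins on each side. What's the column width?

Take off 72 px of margins, leaving 958 px.
958 − 5·44 = 738; ÷6 gives c = 123 px.

123 px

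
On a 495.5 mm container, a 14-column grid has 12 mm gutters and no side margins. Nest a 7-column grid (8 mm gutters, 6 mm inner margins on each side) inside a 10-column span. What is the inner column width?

41.5 mm

14 columns + 13 gutters: 14c + 13·12 = 495.5.
14c = 495.5 − 156 = 339.5, so c = 24.25 mm.
10 columns plus 9 gutters: 242.5 + 108 = 350.5 mm.
Inner content = 350.5 − 2·6 = 338.5 mm.
7 columns + 6 gutters: 7d + 6·8 = 338.5.
7d = 338.5 − 48 = 290.5, so d = 41.5 mm.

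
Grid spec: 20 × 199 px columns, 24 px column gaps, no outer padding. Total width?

Summing: 3980 + 456 = 4436 px.

4436 px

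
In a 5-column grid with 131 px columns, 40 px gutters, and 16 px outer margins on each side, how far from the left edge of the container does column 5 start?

700 px

Before column 5: the margin + 4 columns + 4 gutters.
Offset = 16 + 4·(131 + 40) = 16 + 684 = 700 px.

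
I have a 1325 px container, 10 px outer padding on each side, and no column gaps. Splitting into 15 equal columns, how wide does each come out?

87 px

Content width = 1325 − 2·10 = 1305 px.
1305 / 15 = 87 px per column.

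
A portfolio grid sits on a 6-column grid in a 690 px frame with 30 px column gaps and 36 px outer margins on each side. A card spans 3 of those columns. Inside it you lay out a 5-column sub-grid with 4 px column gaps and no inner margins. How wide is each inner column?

Outer content = 690 − 2·36 = 618 px.
Subtracting 5 column gaps of 30 leaves 468 for 6 columns, so c = 78 px.
3-column span = 3·78 + 2·30 = 294 px.
Subtracting 4 column gaps of 4 leaves 278 for 5 columns, so d = 55.6 px.

55.6 px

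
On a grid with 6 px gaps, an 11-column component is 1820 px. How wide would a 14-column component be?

11c + 10·6 = 1820 → 11c = 1760 → c = 160 px.
14-column span = 14·160 + 13·6 = 2318 px.

2318 px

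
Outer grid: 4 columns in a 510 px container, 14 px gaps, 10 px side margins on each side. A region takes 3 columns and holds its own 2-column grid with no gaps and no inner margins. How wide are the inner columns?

Inside the margins: 510 − 20 = 490 px.
490 − 3·14 = 448; ÷4 gives c = 112 px.
Span of 3: 3·112 + 2·14 = 336 + 28 = 364 px.
2d = 364 → d = 182 px.

182 px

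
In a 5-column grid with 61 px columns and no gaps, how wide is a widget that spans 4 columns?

244 px

4-column span = 4·61 = 244 px.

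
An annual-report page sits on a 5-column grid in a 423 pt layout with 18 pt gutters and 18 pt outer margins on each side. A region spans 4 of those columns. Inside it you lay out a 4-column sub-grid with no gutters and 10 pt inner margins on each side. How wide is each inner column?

Take off 36 pt of margins, leaving 387 pt.
387 − 4·18 = 315; ÷5 gives c = 63 pt.
4-column span = 4·63 + 3·18 = 306 pt.
Inner content = 306 − 2·10 = 286 pt.
286 / 4 = 71.5 pt per column.

71.5 pt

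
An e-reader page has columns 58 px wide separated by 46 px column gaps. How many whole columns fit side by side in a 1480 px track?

k columns need k·58 + (k−1)·46 = k·104 − 46.
k·104 − 46 ≤ 1480 → k ≤ 1526 / 104 ≈ 14.67, so k = 14.

14 columns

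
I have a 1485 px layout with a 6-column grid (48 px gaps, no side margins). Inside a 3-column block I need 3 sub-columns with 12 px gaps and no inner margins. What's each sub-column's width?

231.5 px

Subtracting 5 gaps of 48 leaves 1245 for 6 columns, so c = 207.5 px.
Span of 3: 3·207.5 + 2·48 = 622.5 + 96 = 718.5 px.
718.5 − 2·12 = 694.5; ÷3 gives d = 231.5 px.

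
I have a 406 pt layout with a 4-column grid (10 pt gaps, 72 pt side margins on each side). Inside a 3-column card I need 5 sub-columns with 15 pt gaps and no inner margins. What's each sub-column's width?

26.8 pt

Take off 144 pt of margins, leaving 262 pt.
262 − 3·10 = 232; ÷4 gives c = 58 pt.
3 columns plus 2 gaps: 174 + 20 = 194 pt.
5d + 4·15 = 194 → 5d = 134 → d = 26.8 pt.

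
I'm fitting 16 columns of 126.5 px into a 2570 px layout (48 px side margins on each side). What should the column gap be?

30 px

Content width = 2570 − 2·48 = 2474 px.
16 columns take 16·126.5 = 2024 px; remaining 450 splits into 15 column gaps.
g = 450 / 15 = 30 px.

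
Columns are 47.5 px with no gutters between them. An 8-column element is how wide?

380 px

8-column span = 8·47.5 = 380 px.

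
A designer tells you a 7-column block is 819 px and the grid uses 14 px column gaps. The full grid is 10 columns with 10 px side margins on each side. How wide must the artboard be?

1196 px

7c + 6·14 = 819 → 7c = 735 → c = 105 px.
Total width: 2·10 + 10·105 + 9·14 = 1196 px.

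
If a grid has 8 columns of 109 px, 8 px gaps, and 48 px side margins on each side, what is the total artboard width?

1024 px

Artboard = 2·48 + 8·109 + 7·8 = 96 + 872 + 56 = 1024 px.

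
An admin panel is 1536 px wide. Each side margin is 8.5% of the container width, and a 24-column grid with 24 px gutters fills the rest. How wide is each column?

Margins: 8.5% × 1536 = 130.56 px each, so content = 1536 − 261.12 = 1274.88 px.
Subtracting 23 gutters of 24 leaves 722.88 for 24 columns, so c = 30.12 px.

30.12 px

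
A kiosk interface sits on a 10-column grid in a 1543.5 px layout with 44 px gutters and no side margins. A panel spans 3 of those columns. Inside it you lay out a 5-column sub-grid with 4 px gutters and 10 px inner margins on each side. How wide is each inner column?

10 columns + 9 gutters: 10c + 9·44 = 1543.5.
10c = 1543.5 − 396 = 1147.5, so c = 114.75 px.
3-column span = 3·114.75 + 2·44 = 432.25 px.
Inner content = 432.25 − 2·10 = 412.25 px.
5 columns + 4 gutters: 5d + 4·4 = 412.25.
5d = 412.25 − 16 = 396.25, so d = 79.25 px.

79.25 px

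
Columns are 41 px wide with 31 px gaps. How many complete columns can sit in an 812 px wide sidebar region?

11 columns: 11·41 + 10·31 = 761 px ≤ 812.
12 columns: 833 px > 812. So 11.

11 columns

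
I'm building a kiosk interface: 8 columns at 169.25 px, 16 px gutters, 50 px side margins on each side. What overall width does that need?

1566 px

Container = 2·50 + 8·169.25 + 7·16 = 100 + 1354 + 112 = 1566 px.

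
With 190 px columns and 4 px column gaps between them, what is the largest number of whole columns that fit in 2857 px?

14 columns

k columns need k·190 + (k−1)·4 = k·194 − 4.
k·194 − 4 ≤ 2857 → k ≤ 2861 / 194 ≈ 14.75, so k = 14.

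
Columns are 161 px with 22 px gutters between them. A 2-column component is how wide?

Span of 2: 2·161 + 1·22 = 322 + 22 = 344 px.

344 px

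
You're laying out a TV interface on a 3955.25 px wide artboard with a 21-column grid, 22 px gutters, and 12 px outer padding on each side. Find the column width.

Content width = 3955.25 − 2·12 = 3931.25 px.
3931.25 − 20·22 = 3491.25; ÷21 gives c = 166.25 px.

166.25 px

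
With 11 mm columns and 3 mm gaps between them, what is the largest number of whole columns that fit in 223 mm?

16 columns

16 columns: 16·11 + 15·3 = 221 mm ≤ 223.
17 columns: 235 mm > 223. So 16.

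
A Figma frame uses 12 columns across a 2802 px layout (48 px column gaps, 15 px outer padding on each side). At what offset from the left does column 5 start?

Content = 2802 − 2·15 = 2772 px.
12c + 11·48 = 2772 → 12c = 2244 → c = 187 px.
Column 5 starts at margin + 4·(column + gutter) = 15 + 4·235 = 955 px.

955 px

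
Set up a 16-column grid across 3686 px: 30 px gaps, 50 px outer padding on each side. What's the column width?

196 px

Content width = 3686 − 2·50 = 3586 px.
16 columns + 15 gaps: 16c + 15·30 = 3586.
16c = 3586 − 450 = 3136, so c = 196 px.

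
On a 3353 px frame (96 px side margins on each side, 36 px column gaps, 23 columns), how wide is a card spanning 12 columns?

1632 px

Take off 192 px of margins, leaving 3161 px.
Subtracting 22 column gaps of 36 leaves 2369 for 23 columns, so c = 103 px.
12 columns plus 11 column gaps: 1236 + 396 = 1632 px.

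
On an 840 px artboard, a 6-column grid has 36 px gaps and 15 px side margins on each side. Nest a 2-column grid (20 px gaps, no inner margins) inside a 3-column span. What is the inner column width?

Subtract both margins: 840 − 2·15 = 810 px.
Subtracting 5 gaps of 36 leaves 630 for 6 columns, so c = 105 px.
Span of 3: 3·105 + 2·36 = 315 + 72 = 387 px.
2 columns + 1 gap: 2d + 1·20 = 387.
2d = 387 − 20 = 367, so d = 183.5 px.

183.5 px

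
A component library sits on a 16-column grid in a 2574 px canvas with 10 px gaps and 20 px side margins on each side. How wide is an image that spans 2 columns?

308 px

Take off 40 px of margins, leaving 2534 px.
Subtracting 15 gaps of 10 leaves 2384 for 16 columns, so c = 149 px.
2 columns plus 1 gap: 298 + 10 = 308 px.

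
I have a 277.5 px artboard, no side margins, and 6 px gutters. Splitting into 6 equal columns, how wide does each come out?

6 columns + 5 gutters: 6c + 5·6 = 277.5.
6c = 277.5 − 30 = 247.5, so c = 41.25 px.

41.25 px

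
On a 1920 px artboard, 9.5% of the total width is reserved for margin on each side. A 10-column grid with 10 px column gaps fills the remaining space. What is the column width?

1920 × (1 − 2·9.5%) = 1920 × 81% = 1555.2 px for the columns.
1555.2 − 9·10 = 1465.2; ÷10 gives c = 146.52 px.

146.52 px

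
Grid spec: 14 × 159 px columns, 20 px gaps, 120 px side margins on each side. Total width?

2726 px

Container = 2·120 + 14·159 + 13·20 = 240 + 2226 + 260 = 2726 px.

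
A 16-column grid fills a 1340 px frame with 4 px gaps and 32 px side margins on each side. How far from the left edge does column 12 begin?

912 px

Content = 1340 − 2·32 = 1276 px.
16 columns + 15 gaps: 16c + 15·4 = 1276.
16c = 1276 − 60 = 1216, so c = 76 px.
Before column 12: the margin + 11 columns + 11 gaps.
Offset = 32 + 11·(76 + 4) = 32 + 880 = 912 px.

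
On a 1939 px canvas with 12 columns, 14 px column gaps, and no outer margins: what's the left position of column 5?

651 px

12 columns + 11 column gaps: 12c + 11·14 = 1939.
12c = 1939 − 154 = 1785, so c = 148.75 px.
Before column 5: 4 columns + 4 column gaps.
Offset = 4·(148.75 + 14) = 4·162.75 = 651 px.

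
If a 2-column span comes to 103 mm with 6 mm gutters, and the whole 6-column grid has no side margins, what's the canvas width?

321 mm

Subtracting 1 gutter of 6 leaves 97 for 2 columns, so c = 48.5 mm.
Total width: 6·48.5 + 5·6 = 321 mm.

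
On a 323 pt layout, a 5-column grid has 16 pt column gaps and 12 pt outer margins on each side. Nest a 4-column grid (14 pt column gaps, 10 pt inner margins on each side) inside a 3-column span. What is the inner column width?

27.75 pt

Inside the margins: 323 − 24 = 299 pt.
5c + 4·16 = 299 → 5c = 235 → c = 47 pt.
Span of 3: 3·47 + 2·16 = 141 + 32 = 173 pt.
Inner content = 173 − 2·10 = 153 pt.
4d + 3·14 = 153 → 4d = 111 → d = 27.75 pt.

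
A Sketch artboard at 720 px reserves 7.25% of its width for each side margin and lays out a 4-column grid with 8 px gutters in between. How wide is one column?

147.9 px

Each margin = 7.25% of 720 = 52.2 px; content = 720 − 2·52.2 = 615.6 px.
4c + 3·8 = 615.6 → 4c = 591.6 → c = 147.9 px.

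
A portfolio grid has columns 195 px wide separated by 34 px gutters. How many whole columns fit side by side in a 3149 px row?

13 columns: 13·195 + 12·34 = 2943 px ≤ 3149.
14 columns: 3172 px > 3149. So 13.

13 columns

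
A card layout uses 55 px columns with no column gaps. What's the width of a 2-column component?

110 px

With no column gaps, 2 columns span 2·55 = 110 px.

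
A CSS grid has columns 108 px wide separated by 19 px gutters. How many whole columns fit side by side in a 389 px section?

3 columns: 3·108 + 2·19 = 362 px ≤ 389.
4 columns: 489 px > 389. So 3.

3 columns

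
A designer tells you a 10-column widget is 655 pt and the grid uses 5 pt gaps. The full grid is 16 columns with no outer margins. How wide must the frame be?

655 − 9·5 = 610; ÷10 gives c = 61 pt.
Total width: 16·61 + 15·5 = 1051 pt.

1051 pt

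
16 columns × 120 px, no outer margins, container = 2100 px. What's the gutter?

16·120 + 15g = 2100 → 15g = 180 → g = 12 px.

12 px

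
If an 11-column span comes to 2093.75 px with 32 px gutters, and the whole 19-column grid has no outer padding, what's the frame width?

11c + 10·32 = 2093.75 → 11c = 1773.75 → c = 161.25 px.
Frame = 19·161.25 + 18·32 = 3063.75 + 576 = 3639.75 px.

3639.75 px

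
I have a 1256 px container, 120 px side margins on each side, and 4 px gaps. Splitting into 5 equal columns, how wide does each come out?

Content width = 1256 − 2·120 = 1016 px.
1016 − 4·4 = 1000; ÷5 gives c = 200 px.

200 px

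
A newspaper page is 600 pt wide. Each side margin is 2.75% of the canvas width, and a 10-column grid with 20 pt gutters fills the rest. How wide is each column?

38.7 pt

Each margin = 2.75% of 600 = 16.5 pt; content = 600 − 2·16.5 = 567 pt.
10 columns + 9 gutters: 10c + 9·20 = 567.
10c = 567 − 180 = 387, so c = 38.7 pt.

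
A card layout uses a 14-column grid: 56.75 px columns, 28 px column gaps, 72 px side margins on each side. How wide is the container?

1302.5 px

Adding margins, columns and gutters: 144 + 794.5 + 364 = 1302.5 px.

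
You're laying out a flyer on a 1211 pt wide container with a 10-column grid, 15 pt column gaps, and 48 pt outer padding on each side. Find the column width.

98 pt

Subtract both margins: 1211 − 2·48 = 1115 pt.
10c + 9·15 = 1115 → 10c = 980 → c = 98 pt.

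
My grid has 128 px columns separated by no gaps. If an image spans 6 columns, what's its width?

768 px

With no gaps, 6 columns span 6·128 = 768 px.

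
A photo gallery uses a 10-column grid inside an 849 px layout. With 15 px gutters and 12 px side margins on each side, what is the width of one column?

Content width = 849 − 2·12 = 825 px.
825 − 9·15 = 690; ÷10 gives c = 69 px.

69 px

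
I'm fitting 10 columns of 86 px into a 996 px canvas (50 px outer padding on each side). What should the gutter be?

Content width = 996 − 2·50 = 896 px.
10 columns take 10·86 = 860 px; remaining 36 splits into 9 gutters.
g = 36 / 9 = 4 px.

4 px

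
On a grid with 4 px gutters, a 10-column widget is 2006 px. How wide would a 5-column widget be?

2006 − 9·4 = 1970; ÷10 gives c = 197 px.
5 columns plus 4 gutters: 985 + 16 = 1001 px.

1001 px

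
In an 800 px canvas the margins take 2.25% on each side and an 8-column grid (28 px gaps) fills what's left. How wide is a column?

71 px

Margins: 2.25% × 800 = 18 px each, so content = 800 − 36 = 764 px.
8 columns + 7 gaps: 8c + 7·28 = 764.
8c = 764 − 196 = 568, so c = 71 px.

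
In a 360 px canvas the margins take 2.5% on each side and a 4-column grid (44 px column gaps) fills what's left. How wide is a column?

360 × (1 − 2·2.5%) = 360 × 95% = 342 px for the columns.
342 − 3·44 = 210; ÷4 gives c = 52.5 px.

52.5 px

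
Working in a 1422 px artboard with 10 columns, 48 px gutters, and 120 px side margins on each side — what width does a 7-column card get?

813 px

Take off 240 px of margins, leaving 1182 px.
Subtracting 9 gutters of 48 leaves 750 for 10 columns, so c = 75 px.
7-column span = 7·75 + 6·48 = 813 px.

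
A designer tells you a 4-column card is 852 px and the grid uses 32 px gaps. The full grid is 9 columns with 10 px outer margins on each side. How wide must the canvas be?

Subtracting 3 gaps of 32 leaves 756 for 4 columns, so c = 189 px.
Adding margins, columns and gutters: 20 + 1701 + 256 = 1977 px.

1977 px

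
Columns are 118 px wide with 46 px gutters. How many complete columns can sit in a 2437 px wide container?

15 columns: 15·118 + 14·46 = 2414 px ≤ 2437.
16 columns: 2578 px > 2437. So 15.

15 columns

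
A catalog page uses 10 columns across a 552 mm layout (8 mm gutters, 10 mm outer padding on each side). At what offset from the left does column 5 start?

226 mm

Inside the margins: 552 − 20 = 532 mm.
10c + 9·8 = 532 → 10c = 460 → c = 46 mm.
Each column+gutter stride is 54 mm; 4 of them past the 10 mm margin is 10 + 216 = 226 mm.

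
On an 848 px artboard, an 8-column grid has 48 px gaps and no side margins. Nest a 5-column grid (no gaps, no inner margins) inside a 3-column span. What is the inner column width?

Subtracting 7 gaps of 48 leaves 512 for 8 columns, so c = 64 px.
Span of 3: 3·64 + 2·48 = 192 + 96 = 288 px.
5d = 288 → d = 57.6 px.

57.6 px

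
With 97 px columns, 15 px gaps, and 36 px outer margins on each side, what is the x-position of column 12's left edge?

Before column 12: the margin + 11 columns + 11 gaps.
Offset = 36 + 11·(97 + 15) = 36 + 1232 = 1268 px.

1268 px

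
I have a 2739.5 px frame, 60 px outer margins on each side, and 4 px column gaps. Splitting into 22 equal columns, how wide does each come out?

115.25 px

Take off 120 px of margins, leaving 2619.5 px.
2619.5 − 21·4 = 2535.5; ÷22 gives c = 115.25 px.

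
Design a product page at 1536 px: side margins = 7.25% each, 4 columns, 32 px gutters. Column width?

Each margin = 7.25% of 1536 = 111.36 px; content = 1536 − 2·111.36 = 1313.28 px.
Subtracting 3 gutters of 32 leaves 1217.28 for 4 columns, so c = 304.32 px.

304.32 px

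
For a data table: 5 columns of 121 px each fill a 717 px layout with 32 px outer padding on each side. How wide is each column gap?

12 px

Take off 64 px of margins, leaving 653 px.
5 columns take 5·121 = 605 px; remaining 48 splits into 4 column gaps.
g = 48 / 4 = 12 px.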